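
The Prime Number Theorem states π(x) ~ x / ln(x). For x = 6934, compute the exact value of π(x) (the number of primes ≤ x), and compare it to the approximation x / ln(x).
π(6934) = 890;  x/ln(x) ≈ 784.02;  relative error ≈ 11.91%.

Directly count primes up to 6934: π(6934) = 890. The PNT approximation gives 6934/ln(6934) ≈ 6934/8.84419 ≈ 784.02. Relative error (π(x) − x/ln(x)) / π(x) ≈ 11.91%; the approximation is known to undercount slightly (Li(x) is a better estimate).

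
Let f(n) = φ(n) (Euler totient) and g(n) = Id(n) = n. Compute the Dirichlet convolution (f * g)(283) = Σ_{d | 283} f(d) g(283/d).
(φ * Id)(283) = 565

Divisors of 283: [1, 283]. For each d | 283:
  d = 1: φ(1) · Id(283/1) = 1 · 283 = 283
  d = 283: φ(283) · Id(283/283) = 282 · 1 = 282
Summing: (φ * Id)(283) = 283 + 282 = 565.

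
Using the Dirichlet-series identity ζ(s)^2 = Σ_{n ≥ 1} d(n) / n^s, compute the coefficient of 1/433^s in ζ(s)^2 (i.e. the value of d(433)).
d(433) = 2

ζ(s)^2 = (Σ 1/m^s)(Σ 1/k^s). The coefficient of 1/n^s in the product is the number of ordered pairs (m, k) with mk = n, which equals d(n). For n = 433, divisors are [1, 433], so d(433) = 2.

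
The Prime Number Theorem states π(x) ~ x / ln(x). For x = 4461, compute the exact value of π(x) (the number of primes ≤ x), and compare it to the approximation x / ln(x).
π(4461) = 606;  x/ln(x) ≈ 530.87;  relative error ≈ 12.40%.

Directly count primes up to 4461: π(4461) = 606. The PNT approximation gives 4461/ln(4461) ≈ 4461/8.40313 ≈ 530.87. Relative error (π(x) − x/ln(x)) / π(x) ≈ 12.40%; the approximation is known to undercount slightly (Li(x) is a better estimate).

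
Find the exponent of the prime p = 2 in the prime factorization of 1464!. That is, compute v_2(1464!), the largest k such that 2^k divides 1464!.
v_2(1464!) = 1458

Legendre's formula: v_p(n!) = Σ_{k ≥ 1} ⌊n / p^k⌋. For p = 2, n = 1464, the terms are:
  ⌊1464/2^1⌋ = ⌊1464/2⌋ = 732
  ⌊1464/2^2⌋ = ⌊1464/4⌋ = 366
  ⌊1464/2^3⌋ = ⌊1464/8⌋ = 183
  ⌊1464/2^4⌋ = ⌊1464/16⌋ = 91
  ⌊1464/2^5⌋ = ⌊1464/32⌋ = 45
  ⌊1464/2^6⌋ = ⌊1464/64⌋ = 22
  ⌊1464/2^7⌋ = ⌊1464/128⌋ = 11
  ⌊1464/2^8⌋ = ⌊1464/256⌋ = 5
  ⌊1464/2^9⌋ = ⌊1464/512⌋ = 2
  ⌊1464/2^10⌋ = ⌊1464/1024⌋ = 1
(the next term ⌊1464/2^11⌋ = 0, terminating the sum). Summing: v_2(1464!) = 732 + 366 + 183 + 91 + 45 + 22 + 11 + 5 + 2 + 1 = 1458.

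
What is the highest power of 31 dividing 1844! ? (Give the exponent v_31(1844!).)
v_31(1844!) = 60

Legendre's formula: v_p(n!) = Σ_{k ≥ 1} ⌊n / p^k⌋. For p = 31, n = 1844, the terms are:
  ⌊1844/31^1⌋ = ⌊1844/31⌋ = 59
  ⌊1844/31^2⌋ = ⌊1844/961⌋ = 1
(the next term ⌊1844/31^3⌋ = 0, terminating the sum). Summing: v_31(1844!) = 59 + 1 = 60.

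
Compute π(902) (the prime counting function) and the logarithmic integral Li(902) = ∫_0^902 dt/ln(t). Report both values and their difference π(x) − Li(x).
π(902) = 154;  Li(902) ≈ 163.32;  π(x) − Li(x) ≈ -9.32.

Direct count of primes ≤ 902 gives π(902) = 154. Numerical evaluation of the logarithmic integral gives Li(902) ≈ 163.32. The difference π(x) − Li(x) ≈ -9.32 is typically negative for small/moderate x (Li(x) overestimates), though Littlewood's theorem shows this sign changes infinitely often.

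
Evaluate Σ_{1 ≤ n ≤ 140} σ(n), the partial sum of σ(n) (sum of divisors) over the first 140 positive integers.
Σ_{n ≤ 140} σ(n) = 16207

Compute σ(n) for each 1 ≤ n ≤ 140: σ(1) = 1, σ(2) = 3, σ(3) = 4, σ(4) = 7, σ(5) = 6, σ(6) = 12, σ(7) = 8, σ(8) = 15, σ(9) = 13, σ(10) = 18, σ(11) = 12, σ(12) = 28, σ(13) = 14, σ(14) = 24, σ(15) = 24, σ(16) = 31, σ(17) = 18, σ(18) = 39, σ(19) = 20, σ(20) = 42, σ(21) = 32, σ(22) = 36, σ(23) = 24, σ(24) = 60, σ(25) = 31, σ(26) = 42, σ(27) = 40, σ(28) = 56, σ(29) = 30, σ(30) = 72, σ(31) = 32, σ(32) = 63, σ(33) = 48, σ(34) = 54, σ(35) = 48, σ(36) = 91, σ(37) = 38, σ(38) = 60, σ(39) = 56, σ(40) = 90, σ(41) = 42, σ(42) = 96, σ(43) = 44, σ(44) = 84, σ(45) = 78, σ(46) = 72, σ(47) = 48, σ(48) = 124, σ(49) = 57, σ(50) = 93, σ(51) = 72, σ(52) = 98, σ(53) = 54, σ(54) = 120, σ(55) = 72, σ(56) = 120, σ(57) = 80, σ(58) = 90, σ(59) = 60, σ(60) = 168, σ(61) = 62, σ(62) = 96, σ(63) = 104, σ(64) = 127, σ(65) = 84, σ(66) = 144, σ(67) = 68, σ(68) = 126, σ(69) = 96, σ(70) = 144, σ(71) = 72, σ(72) = 195, σ(73) = 74, σ(74) = 114, σ(75) = 124, σ(76) = 140, σ(77) = 96, σ(78) = 168, σ(79) = 80, σ(80) = 186, σ(81) = 121, σ(82) = 126, σ(83) = 84, σ(84) = 224, σ(85) = 108, σ(86) = 132, σ(87) = 120, σ(88) = 180, σ(89) = 90, σ(90) = 234, σ(91) = 112, σ(92) = 168, σ(93) = 128, σ(94) = 144, σ(95) = 120, σ(96) = 252, σ(97) = 98, σ(98) = 171, σ(99) = 156, σ(100) = 217, σ(101) = 102, σ(102) = 216, σ(103) = 104, σ(104) = 210, σ(105) = 192, σ(106) = 162, σ(107) = 108, σ(108) = 280, σ(109) = 110, σ(110) = 216, σ(111) = 152, σ(112) = 248, σ(113) = 114, σ(114) = 240, σ(115) = 144, σ(116) = 210, σ(117) = 182, σ(118) = 180, σ(119) = 144, σ(120) = 360, σ(121) = 133, σ(122) = 186, σ(123) = 168, σ(124) = 224, σ(125) = 156, σ(126) = 312, σ(127) = 128, σ(128) = 255, σ(129) = 176, σ(130) = 252, σ(131) = 132, σ(132) = 336, σ(133) = 160, σ(134) = 204, σ(135) = 240, σ(136) = 270, σ(137) = 138, σ(138) = 288, σ(139) = 140, σ(140) = 336. Summing all 140 values: 16207. (Average order: Σ_{n ≤ x} σ(n) ~ (π²/12) x². For x = 140, (π²/12)·140² ≈ 16120.35.)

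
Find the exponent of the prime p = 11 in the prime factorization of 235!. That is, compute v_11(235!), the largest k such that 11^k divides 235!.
v_11(235!) = 22

Legendre's formula: v_p(n!) = Σ_{k ≥ 1} ⌊n / p^k⌋. For p = 11, n = 235, the terms are:
  ⌊235/11^1⌋ = ⌊235/11⌋ = 21
  ⌊235/11^2⌋ = ⌊235/121⌋ = 1
(the next term ⌊235/11^3⌋ = 0, terminating the sum). Summing: v_11(235!) = 21 + 1 = 22.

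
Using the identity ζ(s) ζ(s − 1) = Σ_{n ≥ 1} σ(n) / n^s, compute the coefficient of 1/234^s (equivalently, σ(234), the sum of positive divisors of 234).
σ(234) = 546

In the product (Σ m^0/m^s)(Σ k / k^s) = Σ (Σ_{d | n} d) / n^s, the coefficient of 1/n^s is σ(n) = Σ_{d | n} d. For n = 234, divisors are [1, 2, 3, 6, 9, 13, 18, 26, 39, 78, 117, 234]; summing: σ(234) = 546.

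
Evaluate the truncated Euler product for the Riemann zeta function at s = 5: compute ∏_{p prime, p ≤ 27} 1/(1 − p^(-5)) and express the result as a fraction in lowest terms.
∏ = 582482264223124461788463317320875/561738592476112179351889397970176

The primes p ≤ 27 are [2, 3, 5, 7, 11, 13, 17, 19, 23]. For each prime, (1 − 1/p^5)^(-1) = p^5 / (p^5 − 1). The product is (1 − 1/2^5)^(-1), (1 − 1/3^5)^(-1), (1 − 1/5^5)^(-1), (1 − 1/7^5)^(-1), (1 − 1/11^5)^(-1), (1 − 1/13^5)^(-1), (1 − 1/17^5)^(-1), (1 − 1/19^5)^(-1), (1 − 1/23^5)^(-1) = ∏ p^5 / (p^5 − 1) = 582482264223124461788463317320875/561738592476112179351889397970176.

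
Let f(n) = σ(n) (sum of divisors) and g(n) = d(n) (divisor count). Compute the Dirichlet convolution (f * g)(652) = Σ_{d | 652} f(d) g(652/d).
(σ * d)(652) = 2656

Divisors of 652: [1, 2, 4, 163, 326, 652]. For each d | 652:
  d = 1: σ(1) · d(652/1) = 1 · 6 = 6
  d = 2: σ(2) · d(652/2) = 3 · 4 = 12
  d = 4: σ(4) · d(652/4) = 7 · 2 = 14
  d = 163: σ(163) · d(652/163) = 164 · 3 = 492
  d = 326: σ(326) · d(652/326) = 492 · 2 = 984
  d = 652: σ(652) · d(652/652) = 1148 · 1 = 1148
Summing: (σ * d)(652) = 6 + 12 + 14 + 492 + 984 + 1148 = 2656.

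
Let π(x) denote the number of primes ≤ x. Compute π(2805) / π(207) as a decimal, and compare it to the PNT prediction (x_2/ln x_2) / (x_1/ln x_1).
π(2805)/π(207) = 409/46 ≈ 8.8913;  PNT prediction ≈ 9.1020.

π(207) = 46 and π(2805) = 409, so π(2805)/π(207) ≈ 8.8913. The PNT-predicted ratio is (2805/ln(2805)) / (207/ln(207)) ≈ 9.1020. The two agree to within a few percent, as expected.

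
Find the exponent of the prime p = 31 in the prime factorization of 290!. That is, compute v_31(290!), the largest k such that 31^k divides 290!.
v_31(290!) = 9

Legendre's formula: v_p(n!) = Σ_{k ≥ 1} ⌊n / p^k⌋. For p = 31, n = 290, the terms are:
  ⌊290/31^1⌋ = ⌊290/31⌋ = 9
(the next term ⌊290/31^2⌋ = 0, terminating the sum). Summing: v_31(290!) = 9 = 9.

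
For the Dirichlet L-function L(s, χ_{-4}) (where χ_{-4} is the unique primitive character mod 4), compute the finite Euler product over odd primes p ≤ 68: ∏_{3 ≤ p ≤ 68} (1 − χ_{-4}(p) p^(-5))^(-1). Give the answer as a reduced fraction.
∏ = 37979204647637350516760877329690181347337250286656304892593349955377546774080367593893487696930042429/38125690090169221251718118687086971940856605396725095947148046662410194981822835725803035469807616000

The odd primes p ≤ 68 are [3, 5, 7, 11, 13, 17, 19, 23, 29, 31, 37, 41, 43, 47, 53, 59, 61, 67]. For each, χ(p) = 1 if p ≡ 1 mod 4, χ(p) = −1 if p ≡ 3 mod 4. Taking (1 − χ(p)/p^5)^(-1) = p^5/(p^5 − χ(p)): (1 − (-1)/3^5)^(-1) · (1 − (1)/5^5)^(-1) · (1 − (-1)/7^5)^(-1) · (1 − (-1)/11^5)^(-1) · (1 − (1)/13^5)^(-1) · (1 − (1)/17^5)^(-1) · (1 − (-1)/19^5)^(-1) · (1 − (-1)/23^5)^(-1) · (1 − (1)/29^5)^(-1) · (1 − (-1)/31^5)^(-1) · (1 − (1)/37^5)^(-1) · (1 − (1)/41^5)^(-1) · (1 − (-1)/43^5)^(-1) · (1 − (-1)/47^5)^(-1) · (1 − (1)/53^5)^(-1) · (1 − (-1)/59^5)^(-1) · (1 − (1)/61^5)^(-1) · (1 − (-1)/67^5)^(-1) = 37979204647637350516760877329690181347337250286656304892593349955377546774080367593893487696930042429/38125690090169221251718118687086971940856605396725095947148046662410194981822835725803035469807616000.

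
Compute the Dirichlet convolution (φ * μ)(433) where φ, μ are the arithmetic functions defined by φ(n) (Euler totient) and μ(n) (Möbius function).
(φ * μ)(433) = 431

Divisors of 433: [1, 433]. For each d | 433:
  d = 1: φ(1) · μ(433/1) = 1 · -1 = -1
  d = 433: φ(433) · μ(433/433) = 432 · 1 = 432
Summing: (φ * μ)(433) = -1 + 432 = 431.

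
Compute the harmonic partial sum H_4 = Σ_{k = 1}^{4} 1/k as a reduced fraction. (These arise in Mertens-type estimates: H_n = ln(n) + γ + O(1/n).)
H_4 = 25/12

Direct summation: H_4 = 1 + 1/2 + ... + 1/4. The least common denominator is lcm(1, ..., 4) = 12; over this denominator the numerator is 12 + 6 + 4 + 3 = 25, so H_4 = 25/12 (already in lowest terms) ≈ 2.08333. (The PNT-adjacent estimate ln(4) + γ ≈ 1.96351 matches within O(1/n).)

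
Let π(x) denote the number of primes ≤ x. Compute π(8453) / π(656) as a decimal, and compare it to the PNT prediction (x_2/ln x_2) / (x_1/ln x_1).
π(8453)/π(656) = 1057/119 ≈ 8.8824;  PNT prediction ≈ 9.2431.

π(656) = 119 and π(8453) = 1057, so π(8453)/π(656) ≈ 8.8824. The PNT-predicted ratio is (8453/ln(8453)) / (656/ln(656)) ≈ 9.2431. The two agree to within a few percent, as expected.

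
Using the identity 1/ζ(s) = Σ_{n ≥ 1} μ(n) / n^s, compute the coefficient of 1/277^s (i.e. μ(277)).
μ(277) = -1

Factor n = 277 = 277. μ(n) = 0 if any exponent ≥ 2 (not squarefree); otherwise μ(n) = (−1)^{ω(n)} where ω(n) is the number of distinct prime factors. Applying: μ(277) = -1.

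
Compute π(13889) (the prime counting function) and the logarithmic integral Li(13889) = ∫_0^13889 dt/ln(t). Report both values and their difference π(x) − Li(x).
π(13889) = 1641;  Li(13889) ≈ 1660.63;  π(x) − Li(x) ≈ -19.63.

Direct count of primes ≤ 13889 gives π(13889) = 1641. Numerical evaluation of the logarithmic integral gives Li(13889) ≈ 1660.63. The difference π(x) − Li(x) ≈ -19.63 is typically negative for small/moderate x (Li(x) overestimates), though Littlewood's theorem shows this sign changes infinitely often.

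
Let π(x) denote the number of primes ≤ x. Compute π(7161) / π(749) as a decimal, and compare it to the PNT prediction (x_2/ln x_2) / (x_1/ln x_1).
π(7161)/π(749) = 916/132 ≈ 6.9394;  PNT prediction ≈ 7.1290.

π(749) = 132 and π(7161) = 916, so π(7161)/π(749) ≈ 6.9394. The PNT-predicted ratio is (7161/ln(7161)) / (749/ln(749)) ≈ 7.1290. The two agree to within a few percent, as expected.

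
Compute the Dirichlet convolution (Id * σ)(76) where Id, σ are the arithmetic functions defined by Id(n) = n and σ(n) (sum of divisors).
(Id * σ)(76) = 663

Divisors of 76: [1, 2, 4, 19, 38, 76]. For each d | 76:
  d = 1: Id(1) · σ(76/1) = 1 · 140 = 140
  d = 2: Id(2) · σ(76/2) = 2 · 60 = 120
  d = 4: Id(4) · σ(76/4) = 4 · 20 = 80
  d = 19: Id(19) · σ(76/19) = 19 · 7 = 133
  d = 38: Id(38) · σ(76/38) = 38 · 3 = 114
  d = 76: Id(76) · σ(76/76) = 76 · 1 = 76
Summing: (Id * σ)(76) = 140 + 120 + 80 + 133 + 114 + 76 = 663.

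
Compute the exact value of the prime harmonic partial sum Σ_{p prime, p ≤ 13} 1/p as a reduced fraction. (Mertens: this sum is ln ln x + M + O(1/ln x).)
Σ 1/p = 40361/30030

π(13) = 6, so the primes ≤ 13 are [2, 3, 5, 7, 11, 13]. Summing 1/p over these primes: 40361/30030 ≈ 1.3440. Mertens estimate ln ln(13) + 0.2615 ≈ 1.2034.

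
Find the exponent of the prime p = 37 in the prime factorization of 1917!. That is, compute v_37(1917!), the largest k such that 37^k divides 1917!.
v_37(1917!) = 52

Legendre's formula: v_p(n!) = Σ_{k ≥ 1} ⌊n / p^k⌋. For p = 37, n = 1917, the terms are:
  ⌊1917/37^1⌋ = ⌊1917/37⌋ = 51
  ⌊1917/37^2⌋ = ⌊1917/1369⌋ = 1
(the next term ⌊1917/37^3⌋ = 0, terminating the sum). Summing: v_37(1917!) = 51 + 1 = 52.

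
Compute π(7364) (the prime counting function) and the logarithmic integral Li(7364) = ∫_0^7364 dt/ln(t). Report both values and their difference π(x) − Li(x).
π(7364) = 937;  Li(7364) ≈ 955.33;  π(x) − Li(x) ≈ -18.33.

Direct count of primes ≤ 7364 gives π(7364) = 937. Numerical evaluation of the logarithmic integral gives Li(7364) ≈ 955.33. The difference π(x) − Li(x) ≈ -18.33 is typically negative for small/moderate x (Li(x) overestimates), though Littlewood's theorem shows this sign changes infinitely often.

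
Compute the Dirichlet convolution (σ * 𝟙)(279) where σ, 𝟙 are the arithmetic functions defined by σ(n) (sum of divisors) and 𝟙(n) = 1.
(σ * 𝟙)(279) = 594

Divisors of 279: [1, 3, 9, 31, 93, 279]. For each d | 279:
  d = 1: σ(1) · 𝟙(279/1) = 1 · 1 = 1
  d = 3: σ(3) · 𝟙(279/3) = 4 · 1 = 4
  d = 9: σ(9) · 𝟙(279/9) = 13 · 1 = 13
  d = 31: σ(31) · 𝟙(279/31) = 32 · 1 = 32
  d = 93: σ(93) · 𝟙(279/93) = 128 · 1 = 128
  d = 279: σ(279) · 𝟙(279/279) = 416 · 1 = 416
Summing: (σ * 𝟙)(279) = 1 + 4 + 13 + 32 + 128 + 416 = 594.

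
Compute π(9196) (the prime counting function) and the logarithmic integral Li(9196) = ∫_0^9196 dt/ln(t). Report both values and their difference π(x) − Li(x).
π(9196) = 1139;  Li(9196) ≈ 1158.45;  π(x) − Li(x) ≈ -19.45.

Direct count of primes ≤ 9196 gives π(9196) = 1139. Numerical evaluation of the logarithmic integral gives Li(9196) ≈ 1158.45. The difference π(x) − Li(x) ≈ -19.45 is typically negative for small/moderate x (Li(x) overestimates), though Littlewood's theorem shows this sign changes infinitely often.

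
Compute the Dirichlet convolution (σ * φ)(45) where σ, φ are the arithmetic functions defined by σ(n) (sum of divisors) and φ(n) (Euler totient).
(σ * φ)(45) = 270

Divisors of 45: [1, 3, 5, 9, 15, 45]. For each d | 45:
  d = 1: σ(1) · φ(45/1) = 1 · 24 = 24
  d = 3: σ(3) · φ(45/3) = 4 · 8 = 32
  d = 5: σ(5) · φ(45/5) = 6 · 6 = 36
  d = 9: σ(9) · φ(45/9) = 13 · 4 = 52
  d = 15: σ(15) · φ(45/15) = 24 · 2 = 48
  d = 45: σ(45) · φ(45/45) = 78 · 1 = 78
Summing: (σ * φ)(45) = 24 + 32 + 36 + 52 + 48 + 78 = 270.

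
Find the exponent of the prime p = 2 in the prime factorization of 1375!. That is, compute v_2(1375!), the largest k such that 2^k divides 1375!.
v_2(1375!) = 1367

Legendre's formula: v_p(n!) = Σ_{k ≥ 1} ⌊n / p^k⌋. For p = 2, n = 1375, the terms are:
  ⌊1375/2^1⌋ = ⌊1375/2⌋ = 687
  ⌊1375/2^2⌋ = ⌊1375/4⌋ = 343
  ⌊1375/2^3⌋ = ⌊1375/8⌋ = 171
  ⌊1375/2^4⌋ = ⌊1375/16⌋ = 85
  ⌊1375/2^5⌋ = ⌊1375/32⌋ = 42
  ⌊1375/2^6⌋ = ⌊1375/64⌋ = 21
  ⌊1375/2^7⌋ = ⌊1375/128⌋ = 10
  ⌊1375/2^8⌋ = ⌊1375/256⌋ = 5
  ⌊1375/2^9⌋ = ⌊1375/512⌋ = 2
  ⌊1375/2^10⌋ = ⌊1375/1024⌋ = 1
(the next term ⌊1375/2^11⌋ = 0, terminating the sum). Summing: v_2(1375!) = 687 + 343 + 171 + 85 + 42 + 21 + 10 + 5 + 2 + 1 = 1367.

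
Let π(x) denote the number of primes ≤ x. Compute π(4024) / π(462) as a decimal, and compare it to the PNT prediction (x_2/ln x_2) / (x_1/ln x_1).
π(4024)/π(462) = 556/89 ≈ 6.2472;  PNT prediction ≈ 6.4386.

π(462) = 89 and π(4024) = 556, so π(4024)/π(462) ≈ 6.2472. The PNT-predicted ratio is (4024/ln(4024)) / (462/ln(462)) ≈ 6.4386. The two agree to within a few percent, as expected.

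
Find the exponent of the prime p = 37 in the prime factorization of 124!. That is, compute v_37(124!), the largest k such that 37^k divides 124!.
v_37(124!) = 3

Legendre's formula: v_p(n!) = Σ_{k ≥ 1} ⌊n / p^k⌋. For p = 37, n = 124, the terms are:
  ⌊124/37^1⌋ = ⌊124/37⌋ = 3
(the next term ⌊124/37^2⌋ = 0, terminating the sum). Summing: v_37(124!) = 3 = 3.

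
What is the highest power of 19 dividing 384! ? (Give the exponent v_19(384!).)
v_19(384!) = 21

Legendre's formula: v_p(n!) = Σ_{k ≥ 1} ⌊n / p^k⌋. For p = 19, n = 384, the terms are:
  ⌊384/19^1⌋ = ⌊384/19⌋ = 20
  ⌊384/19^2⌋ = ⌊384/361⌋ = 1
(the next term ⌊384/19^3⌋ = 0, terminating the sum). Summing: v_19(384!) = 20 + 1 = 21.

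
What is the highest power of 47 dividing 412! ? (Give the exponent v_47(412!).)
v_47(412!) = 8

Legendre's formula: v_p(n!) = Σ_{k ≥ 1} ⌊n / p^k⌋. For p = 47, n = 412, the terms are:
  ⌊412/47^1⌋ = ⌊412/47⌋ = 8
(the next term ⌊412/47^2⌋ = 0, terminating the sum). Summing: v_47(412!) = 8 = 8.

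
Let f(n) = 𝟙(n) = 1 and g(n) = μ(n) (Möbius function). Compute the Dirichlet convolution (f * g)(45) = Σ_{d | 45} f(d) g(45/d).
(𝟙 * μ)(45) = 0

Divisors of 45: [1, 3, 5, 9, 15, 45]. For each d | 45:
  d = 1: 𝟙(1) · μ(45/1) = 1 · 0 = 0
  d = 3: 𝟙(3) · μ(45/3) = 1 · 1 = 1
  d = 5: 𝟙(5) · μ(45/5) = 1 · 0 = 0
  d = 9: 𝟙(9) · μ(45/9) = 1 · -1 = -1
  d = 15: 𝟙(15) · μ(45/15) = 1 · -1 = -1
  d = 45: 𝟙(45) · μ(45/45) = 1 · 1 = 1
Summing: (𝟙 * μ)(45) = 0 + 1 + 0 + -1 + -1 + 1 = 0.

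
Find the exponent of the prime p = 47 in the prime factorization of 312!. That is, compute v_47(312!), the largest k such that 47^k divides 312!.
v_47(312!) = 6

Legendre's formula: v_p(n!) = Σ_{k ≥ 1} ⌊n / p^k⌋. For p = 47, n = 312, the terms are:
  ⌊312/47^1⌋ = ⌊312/47⌋ = 6
(the next term ⌊312/47^2⌋ = 0, terminating the sum). Summing: v_47(312!) = 6 = 6.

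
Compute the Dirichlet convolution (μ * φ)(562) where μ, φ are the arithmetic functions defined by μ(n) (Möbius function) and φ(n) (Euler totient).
(μ * φ)(562) = 0

Divisors of 562: [1, 2, 281, 562]. For each d | 562:
  d = 1: μ(1) · φ(562/1) = 1 · 280 = 280
  d = 2: μ(2) · φ(562/2) = -1 · 280 = -280
  d = 281: μ(281) · φ(562/281) = -1 · 1 = -1
  d = 562: μ(562) · φ(562/562) = 1 · 1 = 1
Summing: (μ * φ)(562) = 280 + -280 + -1 + 1 = 0.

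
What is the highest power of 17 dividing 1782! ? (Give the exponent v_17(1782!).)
v_17(1782!) = 110

Legendre's formula: v_p(n!) = Σ_{k ≥ 1} ⌊n / p^k⌋. For p = 17, n = 1782, the terms are:
  ⌊1782/17^1⌋ = ⌊1782/17⌋ = 104
  ⌊1782/17^2⌋ = ⌊1782/289⌋ = 6
(the next term ⌊1782/17^3⌋ = 0, terminating the sum). Summing: v_17(1782!) = 104 + 6 = 110.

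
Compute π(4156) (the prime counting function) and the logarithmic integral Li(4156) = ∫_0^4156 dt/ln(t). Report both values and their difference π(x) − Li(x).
π(4156) = 571;  Li(4156) ≈ 584.13;  π(x) − Li(x) ≈ -13.13.

Direct count of primes ≤ 4156 gives π(4156) = 571. Numerical evaluation of the logarithmic integral gives Li(4156) ≈ 584.13. The difference π(x) − Li(x) ≈ -13.13 is typically negative for small/moderate x (Li(x) overestimates), though Littlewood's theorem shows this sign changes infinitely often.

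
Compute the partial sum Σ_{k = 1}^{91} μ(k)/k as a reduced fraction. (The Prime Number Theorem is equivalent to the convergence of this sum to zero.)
Σ μ(k)/k = 226361852224483257830288188126621/23768741896345550770650537601358310

Values of μ(k) for 1 ≤ k ≤ 91: μ(1) = 1, μ(2) = -1, μ(3) = -1, μ(5) = -1, μ(6) = 1, μ(7) = -1, μ(10) = 1, μ(11) = -1, μ(13) = -1, μ(14) = 1, μ(15) = 1, μ(17) = -1, μ(19) = -1, μ(21) = 1, μ(22) = 1, μ(23) = -1, μ(26) = 1, μ(29) = -1, μ(30) = -1, μ(31) = -1, μ(33) = 1, μ(34) = 1, μ(35) = 1, μ(37) = -1, μ(38) = 1, μ(39) = 1, μ(41) = -1, μ(42) = -1, μ(43) = -1, μ(46) = 1, μ(47) = -1, μ(51) = 1, μ(53) = -1, μ(55) = 1, μ(57) = 1, μ(58) = 1, μ(59) = -1, μ(61) = -1, μ(62) = 1, μ(65) = 1, μ(66) = -1, μ(67) = -1, μ(69) = 1, μ(70) = -1, μ(71) = -1, μ(73) = -1, μ(74) = 1, μ(77) = 1, μ(78) = -1, μ(79) = -1, μ(82) = 1, μ(83) = -1, μ(85) = 1, μ(86) = 1, μ(87) = 1, μ(89) = -1, μ(91) = 1, with μ = 0 on non-squarefree integers. Summing μ(k)/k for k where μ(k) ≠ 0 gives 226361852224483257830288188126621/23768741896345550770650537601358310 ≈ 0.0095. (PNT ⟺ this sum → 0 as n → ∞.)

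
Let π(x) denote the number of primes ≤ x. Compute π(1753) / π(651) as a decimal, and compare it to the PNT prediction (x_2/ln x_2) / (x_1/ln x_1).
π(1753)/π(651) = 273/118 ≈ 2.3136;  PNT prediction ≈ 2.3357.

π(651) = 118 and π(1753) = 273, so π(1753)/π(651) ≈ 2.3136. The PNT-predicted ratio is (1753/ln(1753)) / (651/ln(651)) ≈ 2.3357. The two agree to within a few percent, as expected.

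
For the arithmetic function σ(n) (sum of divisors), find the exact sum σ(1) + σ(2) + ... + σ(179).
Σ_{n ≤ 179} σ(n) = 26274

Compute σ(n) for each 1 ≤ n ≤ 179: σ(1) = 1, σ(2) = 3, σ(3) = 4, σ(4) = 7, σ(5) = 6, σ(6) = 12, σ(7) = 8, σ(8) = 15, σ(9) = 13, σ(10) = 18, σ(11) = 12, σ(12) = 28, σ(13) = 14, σ(14) = 24, σ(15) = 24, σ(16) = 31, σ(17) = 18, σ(18) = 39, σ(19) = 20, σ(20) = 42, σ(21) = 32, σ(22) = 36, σ(23) = 24, σ(24) = 60, σ(25) = 31, σ(26) = 42, σ(27) = 40, σ(28) = 56, σ(29) = 30, σ(30) = 72, σ(31) = 32, σ(32) = 63, σ(33) = 48, σ(34) = 54, σ(35) = 48, σ(36) = 91, σ(37) = 38, σ(38) = 60, σ(39) = 56, σ(40) = 90, σ(41) = 42, σ(42) = 96, σ(43) = 44, σ(44) = 84, σ(45) = 78, σ(46) = 72, σ(47) = 48, σ(48) = 124, σ(49) = 57, σ(50) = 93, σ(51) = 72, σ(52) = 98, σ(53) = 54, σ(54) = 120, σ(55) = 72, σ(56) = 120, σ(57) = 80, σ(58) = 90, σ(59) = 60, σ(60) = 168, σ(61) = 62, σ(62) = 96, σ(63) = 104, σ(64) = 127, σ(65) = 84, σ(66) = 144, σ(67) = 68, σ(68) = 126, σ(69) = 96, σ(70) = 144, σ(71) = 72, σ(72) = 195, σ(73) = 74, σ(74) = 114, σ(75) = 124, σ(76) = 140, σ(77) = 96, σ(78) = 168, σ(79) = 80, σ(80) = 186, σ(81) = 121, σ(82) = 126, σ(83) = 84, σ(84) = 224, σ(85) = 108, σ(86) = 132, σ(87) = 120, σ(88) = 180, σ(89) = 90, σ(90) = 234, σ(91) = 112, σ(92) = 168, σ(93) = 128, σ(94) = 144, σ(95) = 120, σ(96) = 252, σ(97) = 98, σ(98) = 171, σ(99) = 156, σ(100) = 217, σ(101) = 102, σ(102) = 216, σ(103) = 104, σ(104) = 210, σ(105) = 192, σ(106) = 162, σ(107) = 108, σ(108) = 280, σ(109) = 110, σ(110) = 216, σ(111) = 152, σ(112) = 248, σ(113) = 114, σ(114) = 240, σ(115) = 144, σ(116) = 210, σ(117) = 182, σ(118) = 180, σ(119) = 144, σ(120) = 360, σ(121) = 133, σ(122) = 186, σ(123) = 168, σ(124) = 224, σ(125) = 156, σ(126) = 312, σ(127) = 128, σ(128) = 255, σ(129) = 176, σ(130) = 252, σ(131) = 132, σ(132) = 336, σ(133) = 160, σ(134) = 204, σ(135) = 240, σ(136) = 270, σ(137) = 138, σ(138) = 288, σ(139) = 140, σ(140) = 336, σ(141) = 192, σ(142) = 216, σ(143) = 168, σ(144) = 403, σ(145) = 180, σ(146) = 222, σ(147) = 228, σ(148) = 266, σ(149) = 150, σ(150) = 372, σ(151) = 152, σ(152) = 300, σ(153) = 234, σ(154) = 288, σ(155) = 192, σ(156) = 392, σ(157) = 158, σ(158) = 240, σ(159) = 216, σ(160) = 378, σ(161) = 192, σ(162) = 363, σ(163) = 164, σ(164) = 294, σ(165) = 288, σ(166) = 252, σ(167) = 168, σ(168) = 480, σ(169) = 183, σ(170) = 324, σ(171) = 260, σ(172) = 308, σ(173) = 174, σ(174) = 360, σ(175) = 248, σ(176) = 372, σ(177) = 240, σ(178) = 270, σ(179) = 180. Summing all 179 values: 26274. (Average order: Σ_{n ≤ x} σ(n) ~ (π²/12) x². For x = 179, (π²/12)·179² ≈ 26352.67.)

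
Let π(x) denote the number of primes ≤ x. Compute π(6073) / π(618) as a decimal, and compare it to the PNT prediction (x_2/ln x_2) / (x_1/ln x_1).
π(6073)/π(618) = 792/113 ≈ 7.0088;  PNT prediction ≈ 7.2492.

π(618) = 113 and π(6073) = 792, so π(6073)/π(618) ≈ 7.0088. The PNT-predicted ratio is (6073/ln(6073)) / (618/ln(618)) ≈ 7.2492. The two agree to within a few percent, as expected.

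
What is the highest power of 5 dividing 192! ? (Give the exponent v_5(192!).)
v_5(192!) = 46

Legendre's formula: v_p(n!) = Σ_{k ≥ 1} ⌊n / p^k⌋. For p = 5, n = 192, the terms are:
  ⌊192/5^1⌋ = ⌊192/5⌋ = 38
  ⌊192/5^2⌋ = ⌊192/25⌋ = 7
  ⌊192/5^3⌋ = ⌊192/125⌋ = 1
(the next term ⌊192/5^4⌋ = 0, terminating the sum). Summing: v_5(192!) = 38 + 7 + 1 = 46.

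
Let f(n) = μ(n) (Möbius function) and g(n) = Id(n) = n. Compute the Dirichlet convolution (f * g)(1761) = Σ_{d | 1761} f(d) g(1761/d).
(μ * Id)(1761) = 1172

Divisors of 1761: [1, 3, 587, 1761]. For each d | 1761:
  d = 1: μ(1) · Id(1761/1) = 1 · 1761 = 1761
  d = 3: μ(3) · Id(1761/3) = -1 · 587 = -587
  d = 587: μ(587) · Id(1761/587) = -1 · 3 = -3
  d = 1761: μ(1761) · Id(1761/1761) = 1 · 1 = 1
Summing: (μ * Id)(1761) = 1761 + -587 + -3 + 1 = 1172.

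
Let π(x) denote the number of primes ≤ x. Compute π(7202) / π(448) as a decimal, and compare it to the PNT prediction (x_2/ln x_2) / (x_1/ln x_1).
π(7202)/π(448) = 919/86 ≈ 10.6860;  PNT prediction ≈ 11.0492.

π(448) = 86 and π(7202) = 919, so π(7202)/π(448) ≈ 10.6860. The PNT-predicted ratio is (7202/ln(7202)) / (448/ln(448)) ≈ 11.0492. The two agree to within a few percent, as expected.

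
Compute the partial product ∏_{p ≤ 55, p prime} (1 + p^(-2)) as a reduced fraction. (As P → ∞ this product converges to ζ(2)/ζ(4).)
∏ = 5396954168104720000000000/3563579332076505044832837

The primes p ≤ 55 are [2, 3, 5, 7, 11, 13, 17, 19, 23, 29, 31, 37, 41, 43, 47, 53]. For each, (1 + 1/p^2) = (p^2 + 1)/p^2. Multiplying these fractions over p ∈ [2, 3, 5, 7, 11, 13, 17, 19, 23, 29, 31, 37, 41, 43, 47, 53] gives 5396954168104720000000000/3563579332076505044832837. (In the limit P → ∞ this tends to ζ(2)/ζ(4).)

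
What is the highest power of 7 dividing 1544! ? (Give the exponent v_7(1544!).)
v_7(1544!) = 255

Legendre's formula: v_p(n!) = Σ_{k ≥ 1} ⌊n / p^k⌋. For p = 7, n = 1544, the terms are:
  ⌊1544/7^1⌋ = ⌊1544/7⌋ = 220
  ⌊1544/7^2⌋ = ⌊1544/49⌋ = 31
  ⌊1544/7^3⌋ = ⌊1544/343⌋ = 4
(the next term ⌊1544/7^4⌋ = 0, terminating the sum). Summing: v_7(1544!) = 220 + 31 + 4 = 255.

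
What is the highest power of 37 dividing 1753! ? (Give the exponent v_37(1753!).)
v_37(1753!) = 48

Legendre's formula: v_p(n!) = Σ_{k ≥ 1} ⌊n / p^k⌋. For p = 37, n = 1753, the terms are:
  ⌊1753/37^1⌋ = ⌊1753/37⌋ = 47
  ⌊1753/37^2⌋ = ⌊1753/1369⌋ = 1
(the next term ⌊1753/37^3⌋ = 0, terminating the sum). Summing: v_37(1753!) = 47 + 1 = 48.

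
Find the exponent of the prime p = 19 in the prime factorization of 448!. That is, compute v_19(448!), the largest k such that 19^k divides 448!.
v_19(448!) = 24

Legendre's formula: v_p(n!) = Σ_{k ≥ 1} ⌊n / p^k⌋. For p = 19, n = 448, the terms are:
  ⌊448/19^1⌋ = ⌊448/19⌋ = 23
  ⌊448/19^2⌋ = ⌊448/361⌋ = 1
(the next term ⌊448/19^3⌋ = 0, terminating the sum). Summing: v_19(448!) = 23 + 1 = 24.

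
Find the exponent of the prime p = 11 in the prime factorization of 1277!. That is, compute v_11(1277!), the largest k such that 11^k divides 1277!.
v_11(1277!) = 126

Legendre's formula: v_p(n!) = Σ_{k ≥ 1} ⌊n / p^k⌋. For p = 11, n = 1277, the terms are:
  ⌊1277/11^1⌋ = ⌊1277/11⌋ = 116
  ⌊1277/11^2⌋ = ⌊1277/121⌋ = 10
(the next term ⌊1277/11^3⌋ = 0, terminating the sum). Summing: v_11(1277!) = 116 + 10 = 126.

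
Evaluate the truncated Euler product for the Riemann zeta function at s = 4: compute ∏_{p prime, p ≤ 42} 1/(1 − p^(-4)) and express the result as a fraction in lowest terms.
∏ = 56920287300311688614065768651369188407/52590894536588738800643997696000000000

The primes p ≤ 42 are [2, 3, 5, 7, 11, 13, 17, 19, 23, 29, 31, 37, 41]. For each prime, (1 − 1/p^4)^(-1) = p^4 / (p^4 − 1). The product is (1 − 1/2^4)^(-1), (1 − 1/3^4)^(-1), (1 − 1/5^4)^(-1), (1 − 1/7^4)^(-1), (1 − 1/11^4)^(-1), (1 − 1/13^4)^(-1), (1 − 1/17^4)^(-1), (1 − 1/19^4)^(-1), (1 − 1/23^4)^(-1), (1 − 1/29^4)^(-1), (1 − 1/31^4)^(-1), (1 − 1/37^4)^(-1), (1 − 1/41^4)^(-1) = ∏ p^4 / (p^4 − 1) = 56920287300311688614065768651369188407/52590894536588738800643997696000000000.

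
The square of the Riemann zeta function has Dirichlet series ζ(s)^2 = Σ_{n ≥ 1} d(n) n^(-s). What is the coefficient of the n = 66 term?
d(66) = 8

ζ(s)^2 = (Σ 1/m^s)(Σ 1/k^s). The coefficient of 1/n^s in the product is the number of ordered pairs (m, k) with mk = n, which equals d(n). For n = 66, divisors are [1, 2, 3, 6, 11, 22, 33, 66], so d(66) = 8.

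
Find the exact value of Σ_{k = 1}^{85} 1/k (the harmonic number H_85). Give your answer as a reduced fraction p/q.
H_85 = 3689819414629973415931738804725211919/734184632222154704090370027645633600

Direct summation: H_85 = 1 + 1/2 + ... + 1/85. The least common denominator is lcm(1, ..., 85) = 8076030954443701744994070304101969600; over this denominator the numerator is 8076030954443701744994070304101969600 + 4038015477221850872497035152050984800 + 2692010318147900581664690101367323200 + 2019007738610925436248517576025492400 + 1615206190888740348998814060820393920 + 1346005159073950290832345050683661600 + 1153718707777671677856295757728852800 + 1009503869305462718124258788012746200 + 897336772715966860554896700455774400 + 807603095444370174499407030410196960 + 734184632222154704090370027645633600 + 673002579536975145416172525341830800 + 621233150341823211153390023392459200 + 576859353888835838928147878864426400 + 538402063629580116332938020273464640 + 504751934652731359062129394006373100 + 475060644379041279117298253182468800 + 448668386357983430277448350227887200 + 425054260760194828683898437057998400 + 403801547722185087249703515205098480 + 384572902592557225952098585909617600 + 367092316111077352045185013822816800 + 351131780627987032391046534960955200 + 336501289768487572708086262670915400 + 323041238177748069799762812164078784 + 310616575170911605576695011696229600 + 299112257571988953518298900151924800 + 288429676944417919464073939432213200 + 278483826015300060172209320831102400 + 269201031814790058166469010136732320 + 260517127562700056290131300132321600 + 252375967326365679531064697003186550 + 244728210740718234696790009215211200 + 237530322189520639558649126591234400 + 230743741555534335571259151545770560 + 224334193178991715138724175113943600 + 218271106876856803918758656867620800 + 212527130380097414341949218528999200 + 207077716780607737051130007797486400 + 201900773861092543624851757602549240 + 196976364742529310853513909856145600 + 192286451296278612976049292954808800 + 187814673359155854534745821025627200 + 183546158055538676022592506911408400 + 179467354543193372110979340091154880 + 175565890313993516195523267480477600 + 171830445839227696702001495831956800 + 168250644884243786354043131335457700 + 164816958253953096836613679675550400 + 161520619088874034899881406082039392 + 158353548126347093039099417727489600 + 155308287585455802788347505848114800 + 152377942536673617830076798190603200 + 149556128785994476759149450075962400 + 146836926444430940818074005529126720 + 144214838472208959732036969716106600 + 141684753586731609561299479019332800 + 139241913007650030086104660415551200 + 136881880583791554999899496679694400 + 134600515907395029083234505068366160 + 132393950072847569590066726296753600 + 130258563781350028145065650066160800 + 128190967530852408650699528636539200 + 126187983663182839765532348501593275 + 124246630068364642230678004678491840 + 122364105370359117348395004607605600 + 120537775439458234999911497076148800 + 118765161094760319779324563295617200 + 117043926875995677463682178320318400 + 115371870777767167785629575772885280 + 113746914851319742887240426818337600 + 112167096589495857569362087556971800 + 110630561019776736232795483617835200 + 109135553438428401959379328433810400 + 107680412725916023266587604054692928 + 106263565190048707170974609264499600 + 104883518888879243441481432520804800 + 103538858390303868525565003898743200 + 102228239929667110696127472203822400 + 100950386930546271812425878801274620 + 99704085857329651172766300050641600 + 98488182371264655426756954928072800 + 97301577764381948734868316916891200 + 96143225648139306488024646477404400 + 95012128875808255823459650636493760 = 40588013560929707575249126851977331109, so H_85 = 40588013560929707575249126851977331109/8076030954443701744994070304101969600; reducing by gcd(40588013560929707575249126851977331109, 8076030954443701744994070304101969600) = 11 gives 3689819414629973415931738804725211919/734184632222154704090370027645633600 ≈ 5.02574. (The PNT-adjacent estimate ln(85) + γ ≈ 5.01987 matches within O(1/n).)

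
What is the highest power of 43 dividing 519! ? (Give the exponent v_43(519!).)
v_43(519!) = 12

Legendre's formula: v_p(n!) = Σ_{k ≥ 1} ⌊n / p^k⌋. For p = 43, n = 519, the terms are:
  ⌊519/43^1⌋ = ⌊519/43⌋ = 12
(the next term ⌊519/43^2⌋ = 0, terminating the sum). Summing: v_43(519!) = 12 = 12.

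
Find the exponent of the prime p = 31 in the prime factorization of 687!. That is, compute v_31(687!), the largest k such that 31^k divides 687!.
v_31(687!) = 22

Legendre's formula: v_p(n!) = Σ_{k ≥ 1} ⌊n / p^k⌋. For p = 31, n = 687, the terms are:
  ⌊687/31^1⌋ = ⌊687/31⌋ = 22
(the next term ⌊687/31^2⌋ = 0, terminating the sum). Summing: v_31(687!) = 22 = 22.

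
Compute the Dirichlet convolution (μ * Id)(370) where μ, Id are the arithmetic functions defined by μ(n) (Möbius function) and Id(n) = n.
(μ * Id)(370) = 144

Divisors of 370: [1, 2, 5, 10, 37, 74, 185, 370]. For each d | 370:
  d = 1: μ(1) · Id(370/1) = 1 · 370 = 370
  d = 2: μ(2) · Id(370/2) = -1 · 185 = -185
  d = 5: μ(5) · Id(370/5) = -1 · 74 = -74
  d = 10: μ(10) · Id(370/10) = 1 · 37 = 37
  d = 37: μ(37) · Id(370/37) = -1 · 10 = -10
  d = 74: μ(74) · Id(370/74) = 1 · 5 = 5
  d = 185: μ(185) · Id(370/185) = 1 · 2 = 2
  d = 370: μ(370) · Id(370/370) = -1 · 1 = -1
Summing: (μ * Id)(370) = 370 + -185 + -74 + 37 + -10 + 5 + 2 + -1 = 144.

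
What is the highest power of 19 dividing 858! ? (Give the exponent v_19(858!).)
v_19(858!) = 47

Legendre's formula: v_p(n!) = Σ_{k ≥ 1} ⌊n / p^k⌋. For p = 19, n = 858, the terms are:
  ⌊858/19^1⌋ = ⌊858/19⌋ = 45
  ⌊858/19^2⌋ = ⌊858/361⌋ = 2
(the next term ⌊858/19^3⌋ = 0, terminating the sum). Summing: v_19(858!) = 45 + 2 = 47.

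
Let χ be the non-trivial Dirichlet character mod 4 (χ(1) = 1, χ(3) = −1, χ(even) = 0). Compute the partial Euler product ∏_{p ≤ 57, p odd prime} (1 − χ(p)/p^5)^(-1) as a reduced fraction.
∏ = 241552412610573346540717288090615330738043013683948985221451329316738054554305/242484077809603940117660402752750309983134701869309180441833184178683110227968

The odd primes p ≤ 57 are [3, 5, 7, 11, 13, 17, 19, 23, 29, 31, 37, 41, 43, 47, 53]. For each, χ(p) = 1 if p ≡ 1 mod 4, χ(p) = −1 if p ≡ 3 mod 4. Taking (1 − χ(p)/p^5)^(-1) = p^5/(p^5 − χ(p)): (1 − (-1)/3^5)^(-1) · (1 − (1)/5^5)^(-1) · (1 − (-1)/7^5)^(-1) · (1 − (-1)/11^5)^(-1) · (1 − (1)/13^5)^(-1) · (1 − (1)/17^5)^(-1) · (1 − (-1)/19^5)^(-1) · (1 − (-1)/23^5)^(-1) · (1 − (1)/29^5)^(-1) · (1 − (-1)/31^5)^(-1) · (1 − (1)/37^5)^(-1) · (1 − (1)/41^5)^(-1) · (1 − (-1)/43^5)^(-1) · (1 − (-1)/47^5)^(-1) · (1 − (1)/53^5)^(-1) = 241552412610573346540717288090615330738043013683948985221451329316738054554305/242484077809603940117660402752750309983134701869309180441833184178683110227968.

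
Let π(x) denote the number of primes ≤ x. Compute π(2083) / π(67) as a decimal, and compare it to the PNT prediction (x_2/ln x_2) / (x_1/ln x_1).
π(2083)/π(67) = 314/19 ≈ 16.5263;  PNT prediction ≈ 17.1067.

π(67) = 19 and π(2083) = 314, so π(2083)/π(67) ≈ 16.5263. The PNT-predicted ratio is (2083/ln(2083)) / (67/ln(67)) ≈ 17.1067. The two agree to within a few percent, as expected.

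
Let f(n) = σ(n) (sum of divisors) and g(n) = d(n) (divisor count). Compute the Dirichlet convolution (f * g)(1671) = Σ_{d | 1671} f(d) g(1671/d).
(σ * d)(1671) = 3360

Divisors of 1671: [1, 3, 557, 1671]. For each d | 1671:
  d = 1: σ(1) · d(1671/1) = 1 · 4 = 4
  d = 3: σ(3) · d(1671/3) = 4 · 2 = 8
  d = 557: σ(557) · d(1671/557) = 558 · 2 = 1116
  d = 1671: σ(1671) · d(1671/1671) = 2232 · 1 = 2232
Summing: (σ * d)(1671) = 4 + 8 + 1116 + 2232 = 3360.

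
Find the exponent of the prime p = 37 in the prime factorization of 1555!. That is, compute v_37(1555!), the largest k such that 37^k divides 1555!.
v_37(1555!) = 43

Legendre's formula: v_p(n!) = Σ_{k ≥ 1} ⌊n / p^k⌋. For p = 37, n = 1555, the terms are:
  ⌊1555/37^1⌋ = ⌊1555/37⌋ = 42
  ⌊1555/37^2⌋ = ⌊1555/1369⌋ = 1
(the next term ⌊1555/37^3⌋ = 0, terminating the sum). Summing: v_37(1555!) = 42 + 1 = 43.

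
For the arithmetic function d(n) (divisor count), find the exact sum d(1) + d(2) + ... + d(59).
Σ_{n ≤ 59} d(n) = 249

Compute d(n) for each 1 ≤ n ≤ 59: d(1) = 1, d(2) = 2, d(3) = 2, d(4) = 3, d(5) = 2, d(6) = 4, d(7) = 2, d(8) = 4, d(9) = 3, d(10) = 4, d(11) = 2, d(12) = 6, d(13) = 2, d(14) = 4, d(15) = 4, d(16) = 5, d(17) = 2, d(18) = 6, d(19) = 2, d(20) = 6, d(21) = 4, d(22) = 4, d(23) = 2, d(24) = 8, d(25) = 3, d(26) = 4, d(27) = 4, d(28) = 6, d(29) = 2, d(30) = 8, d(31) = 2, d(32) = 6, d(33) = 4, d(34) = 4, d(35) = 4, d(36) = 9, d(37) = 2, d(38) = 4, d(39) = 4, d(40) = 8, d(41) = 2, d(42) = 8, d(43) = 2, d(44) = 6, d(45) = 6, d(46) = 4, d(47) = 2, d(48) = 10, d(49) = 3, d(50) = 6, d(51) = 4, d(52) = 6, d(53) = 2, d(54) = 8, d(55) = 4, d(56) = 8, d(57) = 4, d(58) = 4, d(59) = 2. Summing all 59 values: 249. (Dirichlet's divisor formula: Σ_{n ≤ x} d(n) = x ln(x) + (2γ − 1) x + O(√x). For x = 59, the asymptotic estimate is ≈ 249.69.)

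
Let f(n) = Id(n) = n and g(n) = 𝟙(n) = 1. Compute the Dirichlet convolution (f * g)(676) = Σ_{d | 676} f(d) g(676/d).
(Id * 𝟙)(676) = 1281

Divisors of 676: [1, 2, 4, 13, 26, 52, 169, 338, 676]. For each d | 676:
  d = 1: Id(1) · 𝟙(676/1) = 1 · 1 = 1
  d = 2: Id(2) · 𝟙(676/2) = 2 · 1 = 2
  d = 4: Id(4) · 𝟙(676/4) = 4 · 1 = 4
  d = 13: Id(13) · 𝟙(676/13) = 13 · 1 = 13
  d = 26: Id(26) · 𝟙(676/26) = 26 · 1 = 26
  d = 52: Id(52) · 𝟙(676/52) = 52 · 1 = 52
  d = 169: Id(169) · 𝟙(676/169) = 169 · 1 = 169
  d = 338: Id(338) · 𝟙(676/338) = 338 · 1 = 338
  d = 676: Id(676) · 𝟙(676/676) = 676 · 1 = 676
Summing: (Id * 𝟙)(676) = 1 + 2 + 4 + 13 + 26 + 52 + 169 + 338 + 676 = 1281.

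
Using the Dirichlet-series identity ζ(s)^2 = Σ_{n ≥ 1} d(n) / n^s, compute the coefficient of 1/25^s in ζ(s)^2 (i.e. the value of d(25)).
d(25) = 3

ζ(s)^2 = (Σ 1/m^s)(Σ 1/k^s). The coefficient of 1/n^s in the product is the number of ordered pairs (m, k) with mk = n, which equals d(n). For n = 25, divisors are [1, 5, 25], so d(25) = 3.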